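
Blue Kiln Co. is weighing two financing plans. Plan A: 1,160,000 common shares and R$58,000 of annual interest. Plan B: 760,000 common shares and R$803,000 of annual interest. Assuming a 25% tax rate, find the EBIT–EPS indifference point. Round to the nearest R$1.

Set EPS_A = EPS_B: (EBIT − R$58,000)(1 − 0.25) ÷ 1,160,000 = (EBIT − R$803,000)(1 − 0.25) ÷ 760,000.
Cancelling (1 − t) and cross-multiplying: 760,000·(EBIT − 58,000) = 1,160,000·(EBIT − 803,000).
Solving, EBIT = (803,000·1,160,000 − 58,000·760,000) / (1,160,000 − 760,000) = 887,400,000,000 / 400,000 = 2,218,500.00.

R$2,218,500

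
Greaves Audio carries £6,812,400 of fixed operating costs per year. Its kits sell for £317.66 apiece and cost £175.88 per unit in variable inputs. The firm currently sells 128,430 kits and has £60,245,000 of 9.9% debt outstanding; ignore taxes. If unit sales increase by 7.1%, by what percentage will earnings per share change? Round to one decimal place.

Contribution at this volume is 128,430 × £141.78 = £18,208,805.40.
EBIT = £18,208,805.40 − £6,812,400 = £11,396,405.40.
Interest = £5,964,255.00, so EBIT − I = £5,432,150.40.
Degree of combined leverage = contribution ÷ (EBIT − I) = £18,208,805.40 ÷ £5,432,150.40 = 3.3520.
%ΔEPS = DCL × %ΔSales = 3.3520 × +7.1% = +23.8%.

+23.8%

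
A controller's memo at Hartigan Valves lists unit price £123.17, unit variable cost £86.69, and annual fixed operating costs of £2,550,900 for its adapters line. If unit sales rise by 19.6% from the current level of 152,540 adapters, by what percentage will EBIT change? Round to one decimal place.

+36.2%

Contribution at this volume is 152,540 × £36.48 = £5,564,659.20.
Subtracting fixed costs: EBIT = £5,564,659.20 − £2,550,900 = £3,013,759.20.
Degree of operating leverage = £5,564,659.20 / £3,013,759.20 = 1.8464.
%ΔEBIT = DOL × %ΔSales = 1.8464 × +19.6% = +36.2%.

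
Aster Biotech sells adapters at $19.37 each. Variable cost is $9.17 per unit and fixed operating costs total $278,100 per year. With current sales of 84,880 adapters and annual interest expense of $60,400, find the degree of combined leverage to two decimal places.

At 84,880 units, contribution = 84,880 × $10.20 = $865,776.00.
Operating income = contribution − fixed costs = $865,776.00 − $278,100 = $587,676.00. Interest = $60,400.00.
DOL = $865,776.00 ÷ $587,676.00 = 1.4732; DFL = $587,676.00 ÷ $527,276.00 = 1.1146.
Combined leverage = 1.4732 × 1.1146 = 1.6420.

1.64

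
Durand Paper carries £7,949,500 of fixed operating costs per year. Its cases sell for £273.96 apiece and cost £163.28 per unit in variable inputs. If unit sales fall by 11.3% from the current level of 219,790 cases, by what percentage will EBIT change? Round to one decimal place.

At 219,790 units, contribution = 219,790 × £110.68 = £24,326,357.20.
Subtracting fixed costs: EBIT = £24,326,357.20 − £7,949,500 = £16,376,857.20.
Degree of operating leverage = £24,326,357.20 / £16,376,857.20 = 1.4854.
So EBIT moves 1.4854 × (-11.3%) = -16.8%.

-16.8%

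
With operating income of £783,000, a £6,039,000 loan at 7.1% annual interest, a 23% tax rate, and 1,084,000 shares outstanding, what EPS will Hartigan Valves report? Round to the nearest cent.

Pre-tax income = £783,000 − £428,769.00 = £354,231.00.
After tax at 23%: net income = £354,231.00 × 0.77 = £272,757.87.
Per share: £272,757.87 / 1,084,000 shares = £0.25.

£0.25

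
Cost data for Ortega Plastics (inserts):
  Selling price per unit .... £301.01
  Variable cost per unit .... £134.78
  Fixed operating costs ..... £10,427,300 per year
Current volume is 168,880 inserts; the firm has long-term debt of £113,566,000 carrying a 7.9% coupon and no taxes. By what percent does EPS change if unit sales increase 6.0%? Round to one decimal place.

+19.4%

At 168,880 units, contribution = 168,880 × £166.23 = £28,072,922.40.
EBIT = £28,072,922.40 − £10,427,300 = £17,645,622.40.
After interest of £8,971,714.00, pre-tax earnings = £8,673,908.40.
Degree of combined leverage = contribution ÷ (EBIT − I) = £28,072,922.40 ÷ £8,673,908.40 = 3.2365.
%ΔEPS = DCL × %ΔSales = 3.2365 × +6.0% = +19.4%.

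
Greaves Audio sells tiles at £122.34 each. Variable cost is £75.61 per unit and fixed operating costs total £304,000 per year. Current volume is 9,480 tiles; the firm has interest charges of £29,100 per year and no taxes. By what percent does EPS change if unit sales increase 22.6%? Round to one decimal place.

+91.1%

Contribution at this volume is 9,480 × £46.73 = £443,000.40.
EBIT = £443,000.40 − £304,000 = £139,000.40.
Interest = £29,100.00, so EBIT − I = £109,900.40.
DCL = total CM / (EBIT − I) = £443,000.40 / £109,900.40 = 4.0309.
%ΔEPS = DCL × %ΔSales = 4.0309 × +22.6% = +91.1%.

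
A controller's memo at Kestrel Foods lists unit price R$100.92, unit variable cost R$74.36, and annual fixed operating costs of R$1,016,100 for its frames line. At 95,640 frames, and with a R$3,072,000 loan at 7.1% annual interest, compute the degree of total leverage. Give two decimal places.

1.95

Total contribution margin = 95,640 × R$26.56 = R$2,540,198.40.
EBIT = R$2,540,198.40 − R$1,016,100 = R$1,524,098.40. Interest = R$218,112.00, so EBIT − I = R$1,305,986.40.
Degree of total leverage = total CM / (EBIT − interest) = R$2,540,198.40 / R$1,305,986.40 = 1.9450.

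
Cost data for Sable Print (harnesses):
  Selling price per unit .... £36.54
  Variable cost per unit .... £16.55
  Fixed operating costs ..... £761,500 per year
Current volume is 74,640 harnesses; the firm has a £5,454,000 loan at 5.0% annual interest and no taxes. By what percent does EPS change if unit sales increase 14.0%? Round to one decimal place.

+45.6%

At 74,640 units, contribution = 74,640 × £19.99 = £1,492,053.60.
Subtracting fixed costs: EBIT = £1,492,053.60 − £761,500 = £730,553.60.
Interest = £272,700.00, so EBIT − I = £457,853.60.
DCL = total CM / (EBIT − I) = £1,492,053.60 / £457,853.60 = 3.2588.
EPS therefore changes by 3.2588 × (+14.0%) = +45.6%.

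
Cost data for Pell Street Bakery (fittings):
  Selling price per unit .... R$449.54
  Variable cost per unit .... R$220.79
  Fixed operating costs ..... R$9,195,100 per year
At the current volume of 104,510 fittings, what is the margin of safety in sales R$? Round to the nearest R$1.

R$28,911,195

Contribution margin per unit = R$449.54 − R$220.79 = R$228.75. Break-even units = R$9,195,100 ÷ R$228.75 = 40,197.16; break-even revenue = 40,197.16 × R$449.54 = R$18,070,230.62.
Current sales = 104,510 × R$449.54 = R$46,981,425.40.
Margin of safety = R$46,981,425.40 − R$18,070,230.62 = R$28,911,195.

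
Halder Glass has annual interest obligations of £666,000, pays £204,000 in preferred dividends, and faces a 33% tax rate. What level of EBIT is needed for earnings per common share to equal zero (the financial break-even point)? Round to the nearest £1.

£970,478

Grossing the preferred dividend up to pre-tax terms: £204,000 / (1 − 0.33) = £304,477.61.
EPS = 0 when EBIT covers interest plus the pre-tax preferred burden: £666,000 + £304,477.61 = £970,477.61.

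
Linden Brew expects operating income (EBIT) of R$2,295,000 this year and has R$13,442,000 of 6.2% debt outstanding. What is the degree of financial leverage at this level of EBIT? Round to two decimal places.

Annual interest charges come to R$833,404.00.
Degree of financial leverage = EBIT / (EBIT − interest) = R$2,295,000 / R$1,461,596.00 = 1.5702.

1.57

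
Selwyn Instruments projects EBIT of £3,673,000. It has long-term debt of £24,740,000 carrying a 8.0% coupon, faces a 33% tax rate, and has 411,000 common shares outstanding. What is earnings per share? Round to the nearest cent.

£2.76

Interest = £1,979,200.00, so EBT = £3,673,000 − £1,979,200.00 = £1,693,800.00.
After tax at 33%: net income = £1,693,800.00 × 0.67 = £1,134,846.00.
Per share: £1,134,846.00 / 411,000 shares = £2.76.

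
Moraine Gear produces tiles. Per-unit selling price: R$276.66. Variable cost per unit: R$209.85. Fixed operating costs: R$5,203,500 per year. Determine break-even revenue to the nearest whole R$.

R$21,547,677

Contribution margin per unit = R$276.66 − R$209.85 = R$66.81, a CM ratio of R$66.81 ÷ R$276.66 = 0.2415.
Break-even revenue = fixed costs × price ÷ CM = R$5,203,500 × R$276.66 ÷ R$66.81 = R$21,547,677.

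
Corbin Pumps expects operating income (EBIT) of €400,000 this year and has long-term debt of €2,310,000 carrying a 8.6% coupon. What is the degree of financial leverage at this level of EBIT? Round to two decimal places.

1.99

Annual interest charges come to €198,660.00.
DFL = EBIT ÷ (EBIT − I) = €400,000 ÷ (€400,000 − €198,660.00) = €400,000 ÷ €201,340.00 = 1.9867.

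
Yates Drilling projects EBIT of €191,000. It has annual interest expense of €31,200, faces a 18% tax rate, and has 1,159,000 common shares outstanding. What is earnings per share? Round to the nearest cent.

Interest = €31,200.00, so EBT = €191,000 − €31,200.00 = €159,800.00.
Net income = €159,800.00 × (1 − 0.18) = €131,036.00.
Per share: €131,036.00 / 1,159,000 shares = €0.11.

€0.11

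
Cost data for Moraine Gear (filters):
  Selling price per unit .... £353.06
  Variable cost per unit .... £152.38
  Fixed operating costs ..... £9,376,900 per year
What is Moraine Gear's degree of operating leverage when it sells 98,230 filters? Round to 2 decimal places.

1.91

Contribution at this volume is 98,230 × £200.68 = £19,712,796.40.
Operating income = contribution − fixed costs = £19,712,796.40 − £9,376,900 = £10,335,896.40.
Degree of operating leverage = £19,712,796.40 / £10,335,896.40 = 1.9072.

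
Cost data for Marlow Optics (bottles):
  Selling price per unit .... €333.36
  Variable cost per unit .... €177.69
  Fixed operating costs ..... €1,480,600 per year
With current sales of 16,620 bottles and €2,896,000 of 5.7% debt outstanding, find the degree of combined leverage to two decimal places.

Contribution at this volume is 16,620 × €155.67 = €2,587,235.40.
Operating income = contribution − fixed costs = €2,587,235.40 − €1,480,600 = €1,106,635.40. Interest = €165,072.00, so EBIT − I = €941,563.40.
DCL = contribution ÷ (EBIT − I) = €2,587,235.40 ÷ €941,563.40 = 2.7478.

2.75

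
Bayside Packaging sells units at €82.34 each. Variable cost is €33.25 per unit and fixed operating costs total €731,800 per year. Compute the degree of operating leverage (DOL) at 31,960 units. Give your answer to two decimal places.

Contribution at this volume is 31,960 × €49.09 = €1,568,916.40.
Subtracting fixed costs: EBIT = €1,568,916.40 − €731,800 = €837,116.40.
DOL = contribution ÷ EBIT = €1,568,916.40 ÷ €837,116.40 = 1.8742.

1.87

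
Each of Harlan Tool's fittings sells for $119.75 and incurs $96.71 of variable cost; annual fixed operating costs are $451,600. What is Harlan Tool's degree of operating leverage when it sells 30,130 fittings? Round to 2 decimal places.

Total contribution margin = 30,130 × $23.04 = $694,195.20.
EBIT = $694,195.20 − $451,600 = $242,595.20.
DOL = contribution ÷ EBIT = $694,195.20 ÷ $242,595.20 = 2.8615.

2.86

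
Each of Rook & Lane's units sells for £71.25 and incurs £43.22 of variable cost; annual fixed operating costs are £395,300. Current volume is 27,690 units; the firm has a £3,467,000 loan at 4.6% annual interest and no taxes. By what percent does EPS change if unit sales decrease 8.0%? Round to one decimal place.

Total contribution margin = 27,690 × £28.03 = £776,150.70.
EBIT = £776,150.70 − £395,300 = £380,850.70.
Interest = £159,482.00, so EBIT − I = £221,368.70.
Degree of combined leverage = contribution ÷ (EBIT − I) = £776,150.70 ÷ £221,368.70 = 3.5061.
EPS therefore changes by 3.5061 × (-8.0%) = -28.0%.

-28.0%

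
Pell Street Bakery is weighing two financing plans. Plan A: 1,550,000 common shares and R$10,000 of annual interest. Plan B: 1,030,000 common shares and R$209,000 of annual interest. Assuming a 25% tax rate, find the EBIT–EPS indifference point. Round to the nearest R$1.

R$603,173

At indifference, (EBIT − 10,000)(1 − t)/1,550,000 = (EBIT − 209,000)(1 − t)/1,030,000.
The (1 − t) factor cancels: (EBIT − 10,000) × 1,030,000 = (EBIT − 209,000) × 1,550,000.
EBIT × (1,550,000 − 1,030,000) = 209,000 × 1,550,000 − 10,000 × 1,030,000 = 313,650,000,000, so EBIT = 313,650,000,000 ÷ 520,000 = 603,173.08.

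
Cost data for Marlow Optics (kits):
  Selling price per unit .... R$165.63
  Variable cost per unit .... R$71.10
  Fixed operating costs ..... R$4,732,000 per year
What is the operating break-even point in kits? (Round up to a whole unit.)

50,059 kits

Contribution margin per unit = R$165.63 − R$71.10 = R$94.53.
Break-even volume = fixed costs ÷ CM per unit = R$4,732,000 ÷ R$94.53 = 50,058.18, so 50,059 kits.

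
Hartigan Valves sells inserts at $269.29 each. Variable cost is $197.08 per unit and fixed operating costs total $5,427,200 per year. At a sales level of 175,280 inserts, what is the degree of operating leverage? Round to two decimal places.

1.75

At 175,280 units, contribution = 175,280 × $72.21 = $12,656,968.80.
Operating income = contribution − fixed costs = $12,656,968.80 − $5,427,200 = $7,229,768.80.
Degree of operating leverage = $12,656,968.80 / $7,229,768.80 = 1.7507.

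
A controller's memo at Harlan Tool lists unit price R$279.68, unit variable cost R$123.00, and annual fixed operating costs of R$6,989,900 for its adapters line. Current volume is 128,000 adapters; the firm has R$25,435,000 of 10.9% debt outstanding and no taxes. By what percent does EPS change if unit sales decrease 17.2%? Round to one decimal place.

-33.5%

Contribution at this volume is 128,000 × R$156.68 = R$20,055,040.00.
Operating income = contribution − fixed costs = R$20,055,040.00 − R$6,989,900 = R$13,065,140.00.
Interest = R$2,772,415.00, so EBIT − I = R$10,292,725.00.
DCL = total CM / (EBIT − I) = R$20,055,040.00 / R$10,292,725.00 = 1.9485.
%ΔEPS = DCL × %ΔSales = 1.9485 × -17.2% = -33.5%.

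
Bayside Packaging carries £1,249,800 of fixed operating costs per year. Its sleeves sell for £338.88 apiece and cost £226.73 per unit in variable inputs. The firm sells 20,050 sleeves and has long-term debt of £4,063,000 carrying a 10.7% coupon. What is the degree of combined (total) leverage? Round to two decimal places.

3.99

Total contribution margin = 20,050 × £112.15 = £2,248,607.50.
EBIT = £2,248,607.50 − £1,249,800 = £998,807.50. Interest = £434,741.00, so EBIT − I = £564,066.50.
DCL = contribution ÷ (EBIT − I) = £2,248,607.50 ÷ £564,066.50 = 3.9864.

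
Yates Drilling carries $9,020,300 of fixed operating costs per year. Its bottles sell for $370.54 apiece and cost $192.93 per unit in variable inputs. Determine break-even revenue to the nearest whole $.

CM per unit = $370.54 − $192.93 = $177.61; CM ratio = $177.61 / $370.54 = 0.4793.
Break-even sales = FC ÷ CM ratio = $9,020,300 × $370.54 / $177.61 = $18,818,659.

$18,818,659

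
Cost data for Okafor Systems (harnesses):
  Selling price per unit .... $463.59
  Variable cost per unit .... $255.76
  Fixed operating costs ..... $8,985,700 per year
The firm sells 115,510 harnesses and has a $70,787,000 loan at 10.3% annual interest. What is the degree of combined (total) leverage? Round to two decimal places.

Total contribution margin = 115,510 × $207.83 = $24,006,443.30.
Subtracting fixed costs: EBIT = $24,006,443.30 − $8,985,700 = $15,020,743.30. Interest = $7,291,061.00.
DOL = $24,006,443.30 ÷ $15,020,743.30 = 1.5982; DFL = $15,020,743.30 ÷ $7,729,682.30 = 1.9433.
DCL = DOL × DFL = 1.5982 × 1.9433 = 3.1058.

3.11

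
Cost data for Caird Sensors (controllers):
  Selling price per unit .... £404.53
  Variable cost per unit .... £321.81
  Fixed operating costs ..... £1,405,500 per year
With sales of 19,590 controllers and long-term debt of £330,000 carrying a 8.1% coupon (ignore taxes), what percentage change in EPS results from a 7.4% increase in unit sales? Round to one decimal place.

Contribution at this volume is 19,590 × £82.72 = £1,620,484.80.
Operating income = contribution − fixed costs = £1,620,484.80 − £1,405,500 = £214,984.80.
After interest of £26,730.00, pre-tax earnings = £188,254.80.
DCL = total CM / (EBIT − I) = £1,620,484.80 / £188,254.80 = 8.6079.
EPS therefore changes by 8.6079 × (+7.4%) = +63.7%.

+63.7%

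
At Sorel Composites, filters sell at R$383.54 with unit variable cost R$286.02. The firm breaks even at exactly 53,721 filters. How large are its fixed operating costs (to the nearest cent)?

R$5,238,871.92

Contribution margin per unit = R$383.54 − R$286.02 = R$97.52.
Since BE = FC / CM, FC = 53,721 × R$97.52 = R$5,238,871.92.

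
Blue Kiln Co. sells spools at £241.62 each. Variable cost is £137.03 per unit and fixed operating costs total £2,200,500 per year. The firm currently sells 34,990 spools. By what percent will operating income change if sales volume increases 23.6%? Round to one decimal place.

Total contribution margin = 34,990 × £104.59 = £3,659,604.10.
Subtracting fixed costs: EBIT = £3,659,604.10 − £2,200,500 = £1,459,104.10.
DOL = contribution ÷ EBIT = £3,659,604.10 ÷ £1,459,104.10 = 2.5081.
Operating income changes by 2.5081 × +23.6% = +59.2%.

+59.2%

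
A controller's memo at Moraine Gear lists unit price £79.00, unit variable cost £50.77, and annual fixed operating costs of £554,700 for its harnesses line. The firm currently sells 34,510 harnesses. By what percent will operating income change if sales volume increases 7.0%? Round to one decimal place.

Total contribution margin = 34,510 × £28.23 = £974,217.30.
EBIT = £974,217.30 − £554,700 = £419,517.30.
Degree of operating leverage = £974,217.30 / £419,517.30 = 2.3222.
Operating income changes by 2.3222 × +7.0% = +16.3%.

+16.3%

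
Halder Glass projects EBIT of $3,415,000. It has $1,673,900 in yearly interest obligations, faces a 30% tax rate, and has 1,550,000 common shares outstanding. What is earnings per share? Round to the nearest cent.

$0.79

Pre-tax income = $3,415,000 − $1,673,900.00 = $1,741,100.00.
After tax at 30%: net income = $1,741,100.00 × 0.70 = $1,218,770.00.
Per share: $1,218,770.00 / 1,550,000 shares = $0.79.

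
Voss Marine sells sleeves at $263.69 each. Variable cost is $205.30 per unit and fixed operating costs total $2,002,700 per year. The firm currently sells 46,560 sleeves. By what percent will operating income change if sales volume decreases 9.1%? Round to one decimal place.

Contribution at this volume is 46,560 × $58.39 = $2,718,638.40.
EBIT = $2,718,638.40 − $2,002,700 = $715,938.40.
DOL = contribution ÷ EBIT = $2,718,638.40 ÷ $715,938.40 = 3.7973.
So EBIT moves 3.7973 × (-9.1%) = -34.6%.

-34.6%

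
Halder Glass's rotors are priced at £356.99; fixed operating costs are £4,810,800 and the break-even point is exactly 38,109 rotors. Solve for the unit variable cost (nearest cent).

Contribution per unit must be FC / Q = £4,810,800 / 38,109 = £126.2379.
Variable cost per unit = £356.99 − £126.2379 = £230.75.

£230.75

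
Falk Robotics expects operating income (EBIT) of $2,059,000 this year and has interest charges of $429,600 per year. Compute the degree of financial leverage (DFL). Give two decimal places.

Annual interest charges come to $429,600.00.
DFL = EBIT ÷ (EBIT − I) = $2,059,000 ÷ ($2,059,000 − $429,600.00) = $2,059,000 ÷ $1,629,400.00 = 1.2637.

1.26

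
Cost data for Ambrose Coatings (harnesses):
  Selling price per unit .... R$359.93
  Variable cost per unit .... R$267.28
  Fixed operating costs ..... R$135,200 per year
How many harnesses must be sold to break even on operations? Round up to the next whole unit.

Unit CM = price − variable cost = R$359.93 − R$267.28 = R$92.65.
Break-even volume = fixed costs ÷ CM per unit = R$135,200 ÷ R$92.65 = 1,459.26, so 1,460 harnesses.

1,460 harnesses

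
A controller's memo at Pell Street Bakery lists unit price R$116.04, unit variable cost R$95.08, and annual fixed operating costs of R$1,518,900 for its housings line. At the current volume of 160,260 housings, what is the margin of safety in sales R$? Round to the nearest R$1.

R$10,187,546

Unit CM = price − variable cost = R$116.04 − R$95.08 = R$20.96. Break-even units = R$1,518,900 ÷ R$20.96 = 72,466.60; break-even revenue = 72,466.60 × R$116.04 = R$8,409,024.62.
Current sales = 160,260 × R$116.04 = R$18,596,570.40.
Margin of safety = R$18,596,570.40 − R$8,409,024.62 = R$10,187,546.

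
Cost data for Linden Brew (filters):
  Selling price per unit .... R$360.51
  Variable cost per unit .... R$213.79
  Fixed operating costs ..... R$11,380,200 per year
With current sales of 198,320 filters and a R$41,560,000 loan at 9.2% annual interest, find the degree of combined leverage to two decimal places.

2.09

Total contribution margin = 198,320 × R$146.72 = R$29,097,510.40.
Subtracting fixed costs: EBIT = R$29,097,510.40 − R$11,380,200 = R$17,717,310.40. Interest = R$3,823,520.00.
DOL = R$29,097,510.40 ÷ R$17,717,310.40 = 1.6423; DFL = R$17,717,310.40 ÷ R$13,893,790.40 = 1.2752.
DCL = DOL × DFL = 1.6423 × 1.2752 = 2.0943.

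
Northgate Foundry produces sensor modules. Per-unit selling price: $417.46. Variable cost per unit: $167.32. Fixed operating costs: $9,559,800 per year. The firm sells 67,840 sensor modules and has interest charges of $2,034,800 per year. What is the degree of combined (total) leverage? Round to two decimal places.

3.16

Contribution at this volume is 67,840 × $250.14 = $16,969,497.60.
Subtracting fixed costs: EBIT = $16,969,497.60 − $9,559,800 = $7,409,697.60. Interest = $2,034,800.00, so EBIT − I = $5,374,897.60.
DCL = contribution ÷ (EBIT − I) = $16,969,497.60 ÷ $5,374,897.60 = 3.1572.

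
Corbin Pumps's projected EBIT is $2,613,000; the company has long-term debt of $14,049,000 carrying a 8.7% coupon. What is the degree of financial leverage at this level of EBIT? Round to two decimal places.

1.88

Annual interest charges come to $1,222,263.00.
Degree of financial leverage = EBIT / (EBIT − interest) = $2,613,000 / $1,390,737.00 = 1.8789.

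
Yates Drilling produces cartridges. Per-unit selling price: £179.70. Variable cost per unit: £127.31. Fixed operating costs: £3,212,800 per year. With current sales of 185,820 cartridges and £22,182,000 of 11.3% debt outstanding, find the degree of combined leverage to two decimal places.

2.42

Total contribution margin = 185,820 × £52.39 = £9,735,109.80.
EBIT = £9,735,109.80 − £3,212,800 = £6,522,309.80. Interest = £2,506,566.00.
DOL = £9,735,109.80 ÷ £6,522,309.80 = 1.4926; DFL = £6,522,309.80 ÷ £4,015,743.80 = 1.6242.
DCL = DOL × DFL = 1.4926 × 1.6242 = 2.4243.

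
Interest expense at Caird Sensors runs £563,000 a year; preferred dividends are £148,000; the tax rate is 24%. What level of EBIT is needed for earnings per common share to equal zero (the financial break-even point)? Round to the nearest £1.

Grossing the preferred dividend up to pre-tax terms: £148,000 / (1 − 0.24) = £194,736.84.
Financial break-even EBIT = interest + D_p ÷ (1 − t) = £563,000 + £194,736.84 = £757,736.84.

£757,737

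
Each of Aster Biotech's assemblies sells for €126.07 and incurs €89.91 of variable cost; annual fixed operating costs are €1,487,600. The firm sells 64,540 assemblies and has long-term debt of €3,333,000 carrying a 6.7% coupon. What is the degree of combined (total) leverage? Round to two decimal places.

3.75

At 64,540 units, contribution = 64,540 × €36.16 = €2,333,766.40.
Subtracting fixed costs: EBIT = €2,333,766.40 − €1,487,600 = €846,166.40. Interest = €223,311.00.
DOL = €2,333,766.40 ÷ €846,166.40 = 2.7580; DFL = €846,166.40 ÷ €622,855.40 = 1.3585.
Combined leverage = 2.7580 × 1.3585 = 3.7467.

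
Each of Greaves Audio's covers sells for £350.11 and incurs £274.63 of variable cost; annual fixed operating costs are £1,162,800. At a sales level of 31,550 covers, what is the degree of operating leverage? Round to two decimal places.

Total contribution margin = 31,550 × £75.48 = £2,381,394.00.
Subtracting fixed costs: EBIT = £2,381,394.00 − £1,162,800 = £1,218,594.00.
So DOL = total CM / EBIT = £2,381,394.00 / £1,218,594.00 = 1.9542.

1.95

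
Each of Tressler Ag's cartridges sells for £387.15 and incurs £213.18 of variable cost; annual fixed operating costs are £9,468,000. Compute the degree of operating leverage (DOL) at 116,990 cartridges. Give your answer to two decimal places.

Contribution at this volume is 116,990 × £173.97 = £20,352,750.30.
Subtracting fixed costs: EBIT = £20,352,750.30 − £9,468,000 = £10,884,750.30.
DOL = contribution ÷ EBIT = £20,352,750.30 ÷ £10,884,750.30 = 1.8698.

1.87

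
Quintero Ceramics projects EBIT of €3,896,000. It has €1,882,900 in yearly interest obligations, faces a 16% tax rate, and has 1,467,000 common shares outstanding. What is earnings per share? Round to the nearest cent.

Pre-tax income = €3,896,000 − €1,882,900.00 = €2,013,100.00.
After tax at 16%: net income = €2,013,100.00 × 0.84 = €1,691,004.00.
EPS = €1,691,004.00 ÷ 1,467,000 = €1.15.

€1.15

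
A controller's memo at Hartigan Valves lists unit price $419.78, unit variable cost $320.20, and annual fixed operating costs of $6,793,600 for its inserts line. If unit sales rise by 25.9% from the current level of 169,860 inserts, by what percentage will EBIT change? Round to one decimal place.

+43.3%

Total contribution margin = 169,860 × $99.58 = $16,914,658.80.
EBIT = $16,914,658.80 − $6,793,600 = $10,121,058.80.
So DOL = total CM / EBIT = $16,914,658.80 / $10,121,058.80 = 1.6712.
Operating income changes by 1.6712 × +25.9% = +43.3%.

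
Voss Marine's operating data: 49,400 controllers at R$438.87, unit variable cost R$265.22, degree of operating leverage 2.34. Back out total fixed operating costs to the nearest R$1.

At 49,400 units, contribution = 49,400 × R$173.65 = R$8,578,310.00.
DOL = contribution / EBIT, so EBIT = R$8,578,310.00 / 2.34 = R$3,665,944.44.
And FC = contribution − EBIT = R$8,578,310.00 − R$3,665,944.44 = R$4,912,366.

R$4,912,366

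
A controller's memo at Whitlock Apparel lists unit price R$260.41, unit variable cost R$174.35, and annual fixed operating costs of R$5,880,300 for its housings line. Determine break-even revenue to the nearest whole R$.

Contribution margin per unit = R$260.41 − R$174.35 = R$86.06, a CM ratio of R$86.06 ÷ R$260.41 = 0.3305.
Break-even sales = FC ÷ CM ratio = R$5,880,300 × R$260.41 / R$86.06 = R$17,793,271.

R$17,793,271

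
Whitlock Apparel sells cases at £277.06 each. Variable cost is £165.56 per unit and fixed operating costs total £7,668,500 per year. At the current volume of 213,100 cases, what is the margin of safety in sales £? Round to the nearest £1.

Each unit contributes £277.06 − £165.56 = £111.50. Break-even units = £7,668,500 ÷ £111.50 = 68,775.78; break-even revenue = 68,775.78 × £277.06 = £19,055,018.92.
Actual sales revenue = 213,100 × £277.06 = £59,041,486.00.
Margin of safety = £59,041,486.00 − £19,055,018.92 = £39,986,467.

£39,986,467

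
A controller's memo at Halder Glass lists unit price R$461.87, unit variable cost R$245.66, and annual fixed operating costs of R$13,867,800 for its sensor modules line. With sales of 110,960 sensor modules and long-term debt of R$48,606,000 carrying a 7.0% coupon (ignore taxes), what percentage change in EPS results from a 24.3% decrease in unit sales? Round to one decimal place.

Contribution at this volume is 110,960 × R$216.21 = R$23,990,661.60.
Operating income = contribution − fixed costs = R$23,990,661.60 − R$13,867,800 = R$10,122,861.60.
After interest of R$3,402,420.00, pre-tax earnings = R$6,720,441.60.
Degree of combined leverage = contribution ÷ (EBIT − I) = R$23,990,661.60 ÷ R$6,720,441.60 = 3.5698.
%ΔEPS = DCL × %ΔSales = 3.5698 × -24.3% = -86.7%.

-86.7%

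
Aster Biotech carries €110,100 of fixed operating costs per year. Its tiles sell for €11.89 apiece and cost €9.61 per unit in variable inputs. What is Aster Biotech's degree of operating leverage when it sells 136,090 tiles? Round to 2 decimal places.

1.55

At 136,090 units, contribution = 136,090 × €2.28 = €310,285.20.
Operating income = contribution − fixed costs = €310,285.20 − €110,100 = €200,185.20.
DOL = contribution ÷ EBIT = €310,285.20 ÷ €200,185.20 = 1.5500.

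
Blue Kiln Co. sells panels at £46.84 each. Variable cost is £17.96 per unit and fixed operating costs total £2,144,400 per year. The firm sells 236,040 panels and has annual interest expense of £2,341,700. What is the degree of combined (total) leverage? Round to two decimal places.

2.92

Contribution at this volume is 236,040 × £28.88 = £6,816,835.20.
Operating income = contribution − fixed costs = £6,816,835.20 − £2,144,400 = £4,672,435.20. Interest = £2,341,700.00.
DOL = £6,816,835.20 ÷ £4,672,435.20 = 1.4589; DFL = £4,672,435.20 ÷ £2,330,735.20 = 2.0047.
Combined leverage = 1.4589 × 2.0047 = 2.9247.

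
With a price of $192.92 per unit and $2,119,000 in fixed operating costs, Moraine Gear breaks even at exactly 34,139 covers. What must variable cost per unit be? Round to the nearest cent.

$130.85

At break-even, FC = Q × (P − VC), so P − VC = $2,119,000 ÷ 34,139 = $62.0698.
Variable cost per unit = $192.92 − $62.0698 = $130.85.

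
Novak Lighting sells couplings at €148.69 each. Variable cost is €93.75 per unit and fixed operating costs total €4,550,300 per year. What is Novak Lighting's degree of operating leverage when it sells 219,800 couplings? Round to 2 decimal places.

Contribution at this volume is 219,800 × €54.94 = €12,075,812.00.
EBIT = €12,075,812.00 − €4,550,300 = €7,525,512.00.
DOL = contribution ÷ EBIT = €12,075,812.00 ÷ €7,525,512.00 = 1.6046.

1.60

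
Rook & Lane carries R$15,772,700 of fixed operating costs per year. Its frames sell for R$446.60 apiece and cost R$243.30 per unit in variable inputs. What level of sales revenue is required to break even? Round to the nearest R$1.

Contribution margin per unit = R$446.60 − R$243.30 = R$203.30, a CM ratio of R$203.30 ÷ R$446.60 = 0.4552.
Break-even revenue = fixed costs × price ÷ CM = R$15,772,700 × R$446.60 ÷ R$203.30 = R$34,648,735.

R$34,648,735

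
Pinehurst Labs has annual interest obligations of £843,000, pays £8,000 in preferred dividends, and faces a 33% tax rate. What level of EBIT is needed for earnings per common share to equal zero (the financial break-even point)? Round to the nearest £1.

£854,940

Preferred dividends are paid after tax, so their pre-tax equivalent is £8,000 ÷ (1 − 0.33) = £11,940.30.
EPS = 0 when EBIT covers interest plus the pre-tax preferred burden: £843,000 + £11,940.30 = £854,940.30.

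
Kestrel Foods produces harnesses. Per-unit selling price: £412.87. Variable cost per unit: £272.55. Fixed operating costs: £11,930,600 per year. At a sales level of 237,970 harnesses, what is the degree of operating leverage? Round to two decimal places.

At 237,970 units, contribution = 237,970 × £140.32 = £33,391,950.40.
Subtracting fixed costs: EBIT = £33,391,950.40 − £11,930,600 = £21,461,350.40.
Degree of operating leverage = £33,391,950.40 / £21,461,350.40 = 1.5559.

1.56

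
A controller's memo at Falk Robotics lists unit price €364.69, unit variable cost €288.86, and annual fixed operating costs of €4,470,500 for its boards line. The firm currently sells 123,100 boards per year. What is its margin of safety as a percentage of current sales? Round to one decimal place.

Each unit contributes €364.69 − €288.86 = €75.83. Break-even units = €4,470,500 ÷ €75.83 = 58,954.24; break-even revenue = 58,954.24 × €364.69 = €21,500,021.69.
Actual sales revenue = 123,100 × €364.69 = €44,893,339.00.
Margin of safety = (€44,893,339.00 − €21,500,021.69) ÷ €44,893,339.00 = 52.1%.

52.1%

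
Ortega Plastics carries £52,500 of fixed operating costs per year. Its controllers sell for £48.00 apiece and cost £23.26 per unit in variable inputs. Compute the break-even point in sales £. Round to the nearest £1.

£101,859

CM per unit = £48.00 − £23.26 = £24.74; CM ratio = £24.74 / £48.00 = 0.5154.
Break-even sales = FC ÷ CM ratio = £52,500 × £48.00 / £24.74 = £101,859.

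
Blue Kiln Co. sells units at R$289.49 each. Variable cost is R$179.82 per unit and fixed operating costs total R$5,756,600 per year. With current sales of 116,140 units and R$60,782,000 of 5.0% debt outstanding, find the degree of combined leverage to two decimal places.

Contribution at this volume is 116,140 × R$109.67 = R$12,737,073.80.
EBIT = R$12,737,073.80 − R$5,756,600 = R$6,980,473.80. Interest = R$3,039,100.00.
DOL = R$12,737,073.80 ÷ R$6,980,473.80 = 1.8247; DFL = R$6,980,473.80 ÷ R$3,941,373.80 = 1.7711.
DCL = DOL × DFL = 1.8247 × 1.7711 = 3.2317.

3.23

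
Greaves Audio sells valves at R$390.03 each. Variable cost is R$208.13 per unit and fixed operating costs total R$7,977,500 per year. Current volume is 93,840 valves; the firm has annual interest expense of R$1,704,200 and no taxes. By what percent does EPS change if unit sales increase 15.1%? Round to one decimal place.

Total contribution margin = 93,840 × R$181.90 = R$17,069,496.00.
Subtracting fixed costs: EBIT = R$17,069,496.00 − R$7,977,500 = R$9,091,996.00.
After interest of R$1,704,200.00, pre-tax earnings = R$7,387,796.00.
DCL = total CM / (EBIT − I) = R$17,069,496.00 / R$7,387,796.00 = 2.3105.
%ΔEPS = DCL × %ΔSales = 2.3105 × +15.1% = +34.9%.

+34.9%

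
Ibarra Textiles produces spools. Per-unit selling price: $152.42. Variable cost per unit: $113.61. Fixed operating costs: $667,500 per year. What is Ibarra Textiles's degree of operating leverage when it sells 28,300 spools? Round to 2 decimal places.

2.55

Contribution at this volume is 28,300 × $38.81 = $1,098,323.00.
Operating income = contribution − fixed costs = $1,098,323.00 − $667,500 = $430,823.00.
Degree of operating leverage = $1,098,323.00 / $430,823.00 = 2.5494.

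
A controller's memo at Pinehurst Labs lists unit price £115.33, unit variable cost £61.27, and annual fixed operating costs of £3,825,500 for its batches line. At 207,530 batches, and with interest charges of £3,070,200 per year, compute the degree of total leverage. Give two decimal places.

At 207,530 units, contribution = 207,530 × £54.06 = £11,219,071.80.
Subtracting fixed costs: EBIT = £11,219,071.80 − £3,825,500 = £7,393,571.80. Interest = £3,070,200.00.
DOL = £11,219,071.80 ÷ £7,393,571.80 = 1.5174; DFL = £7,393,571.80 ÷ £4,323,371.80 = 1.7101.
DCL = DOL × DFL = 1.5174 × 1.7101 = 2.5949.

2.59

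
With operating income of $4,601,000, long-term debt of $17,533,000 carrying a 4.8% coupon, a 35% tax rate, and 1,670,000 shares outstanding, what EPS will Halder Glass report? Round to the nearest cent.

Interest = $841,584.00, so EBT = $4,601,000 − $841,584.00 = $3,759,416.00.
Net income = $3,759,416.00 × (1 − 0.35) = $2,443,620.40.
Per share: $2,443,620.40 / 1,670,000 shares = $1.46.

$1.46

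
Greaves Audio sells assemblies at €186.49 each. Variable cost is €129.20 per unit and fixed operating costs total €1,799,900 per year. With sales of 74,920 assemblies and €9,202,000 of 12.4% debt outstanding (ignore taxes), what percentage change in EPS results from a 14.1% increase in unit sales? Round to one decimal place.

Total contribution margin = 74,920 × €57.29 = €4,292,166.80.
Operating income = contribution − fixed costs = €4,292,166.80 − €1,799,900 = €2,492,266.80.
After interest of €1,141,048.00, pre-tax earnings = €1,351,218.80.
Degree of combined leverage = contribution ÷ (EBIT − I) = €4,292,166.80 ÷ €1,351,218.80 = 3.1765.
%ΔEPS = DCL × %ΔSales = 3.1765 × +14.1% = +44.8%.

+44.8%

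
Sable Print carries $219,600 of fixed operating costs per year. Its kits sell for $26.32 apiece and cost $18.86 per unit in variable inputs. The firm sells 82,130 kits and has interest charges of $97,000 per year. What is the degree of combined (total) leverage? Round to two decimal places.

Contribution at this volume is 82,130 × $7.46 = $612,689.80.
Subtracting fixed costs: EBIT = $612,689.80 − $219,600 = $393,089.80. Interest = $97,000.00.
DOL = $612,689.80 ÷ $393,089.80 = 1.5587; DFL = $393,089.80 ÷ $296,089.80 = 1.3276.
DCL = DOL × DFL = 1.5587 × 1.3276 = 2.0693.

2.07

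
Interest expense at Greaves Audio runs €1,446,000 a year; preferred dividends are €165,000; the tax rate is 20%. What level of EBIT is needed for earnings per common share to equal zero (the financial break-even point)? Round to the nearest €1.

€1,652,250

Grossing the preferred dividend up to pre-tax terms: €165,000 / (1 − 0.20) = €206,250.00.
EPS = 0 when EBIT covers interest plus the pre-tax preferred burden: €1,446,000 + €206,250.00 = €1,652,250.00.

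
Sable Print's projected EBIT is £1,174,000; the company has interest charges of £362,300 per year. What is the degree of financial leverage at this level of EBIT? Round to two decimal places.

1.45

Interest = £362,300.00.
DFL = EBIT ÷ (EBIT − I) = £1,174,000 ÷ (£1,174,000 − £362,300.00) = £1,174,000 ÷ £811,700.00 = 1.4463.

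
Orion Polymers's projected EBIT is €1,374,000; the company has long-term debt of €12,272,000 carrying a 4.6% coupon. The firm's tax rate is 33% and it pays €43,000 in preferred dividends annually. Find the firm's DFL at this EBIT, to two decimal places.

1.84

Annual interest charges come to €564,512.00.
Preferred dividends grossed up pre-tax: €43,000 / (1 − 0.33) = €64,179.10.
DFL = EBIT ÷ [EBIT − I − D_p/(1−t)] = €1,374,000 ÷ [€1,374,000 − €564,512.00 − €64,179.10] = €1,374,000 ÷ €745,308.90 = 1.8435.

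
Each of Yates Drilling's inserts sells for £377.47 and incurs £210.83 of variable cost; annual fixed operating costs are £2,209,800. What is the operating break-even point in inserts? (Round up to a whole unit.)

13,261 inserts

Each unit contributes £377.47 − £210.83 = £166.64.
Break-even volume = fixed costs ÷ CM per unit = £2,209,800 ÷ £166.64 = 13,260.92, so 13,261 inserts.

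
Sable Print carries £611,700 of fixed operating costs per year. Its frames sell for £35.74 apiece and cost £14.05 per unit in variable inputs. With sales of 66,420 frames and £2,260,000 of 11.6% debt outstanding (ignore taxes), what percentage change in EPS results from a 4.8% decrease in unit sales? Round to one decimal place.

-12.2%

Total contribution margin = 66,420 × £21.69 = £1,440,649.80.
EBIT = £1,440,649.80 − £611,700 = £828,949.80.
Interest = £262,160.00, so EBIT − I = £566,789.80.
DCL = total CM / (EBIT − I) = £1,440,649.80 / £566,789.80 = 2.5418.
EPS therefore changes by 2.5418 × (-4.8%) = -12.2%.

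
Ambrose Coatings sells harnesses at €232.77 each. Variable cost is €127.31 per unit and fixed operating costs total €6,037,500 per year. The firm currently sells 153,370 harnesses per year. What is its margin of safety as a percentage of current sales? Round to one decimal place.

62.7%

Each unit contributes €232.77 − €127.31 = €105.46. Break-even units = €6,037,500 ÷ €105.46 = 57,249.19; break-even revenue = 57,249.19 × €232.77 = €13,325,894.89.
Current sales = 153,370 × €232.77 = €35,699,934.90.
Margin of safety = (€35,699,934.90 − €13,325,894.89) ÷ €35,699,934.90 = 62.7%.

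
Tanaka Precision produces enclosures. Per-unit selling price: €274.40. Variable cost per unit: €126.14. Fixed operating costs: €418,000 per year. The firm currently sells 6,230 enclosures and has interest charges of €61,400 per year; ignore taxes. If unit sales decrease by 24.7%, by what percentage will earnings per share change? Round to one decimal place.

At 6,230 units, contribution = 6,230 × €148.26 = €923,659.80.
EBIT = €923,659.80 − €418,000 = €505,659.80.
Interest = €61,400.00, so EBIT − I = €444,259.80.
DCL = total CM / (EBIT − I) = €923,659.80 / €444,259.80 = 2.0791.
%ΔEPS = DCL × %ΔSales = 2.0791 × -24.7% = -51.4%.

-51.4%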